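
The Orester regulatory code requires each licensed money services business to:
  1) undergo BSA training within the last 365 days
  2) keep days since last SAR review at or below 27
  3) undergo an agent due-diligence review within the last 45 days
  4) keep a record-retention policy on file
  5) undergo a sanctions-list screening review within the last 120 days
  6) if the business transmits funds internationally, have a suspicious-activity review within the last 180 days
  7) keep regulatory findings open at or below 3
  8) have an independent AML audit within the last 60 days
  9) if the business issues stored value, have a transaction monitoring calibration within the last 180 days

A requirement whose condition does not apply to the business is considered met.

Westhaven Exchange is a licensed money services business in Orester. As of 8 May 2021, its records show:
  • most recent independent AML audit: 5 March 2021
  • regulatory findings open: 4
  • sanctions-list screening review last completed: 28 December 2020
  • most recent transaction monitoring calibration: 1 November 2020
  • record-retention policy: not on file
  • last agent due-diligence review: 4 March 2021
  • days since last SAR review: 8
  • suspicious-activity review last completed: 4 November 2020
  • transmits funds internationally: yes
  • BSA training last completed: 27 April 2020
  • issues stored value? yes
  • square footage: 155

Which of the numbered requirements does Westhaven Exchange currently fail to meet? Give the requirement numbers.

1. BSA training 376 days ago vs limit 365 → not met
2. days since last SAR review 8 ≤ 27 → met
3. agent due-diligence review 65 days ago vs limit 45 → not met
4. record-retention policy absent → not met
5. sanctions-list screening review 131 days ago vs limit 120 → not met
6. condition 'transmits funds internationally' holds; suspicious-activity review 185 days ago vs limit 180 → not met
7. regulatory findings open 4 > 3 → not met
8. independent AML audit 64 days ago vs limit 60 → not met
9. condition 'issues stored value' holds; transaction monitoring calibration 188 days ago vs limit 180 → not met
Not met: 1, 3, 4, 5, 6, 7, 8, 9

1, 3, 4, 5, 6, 7, 8, 9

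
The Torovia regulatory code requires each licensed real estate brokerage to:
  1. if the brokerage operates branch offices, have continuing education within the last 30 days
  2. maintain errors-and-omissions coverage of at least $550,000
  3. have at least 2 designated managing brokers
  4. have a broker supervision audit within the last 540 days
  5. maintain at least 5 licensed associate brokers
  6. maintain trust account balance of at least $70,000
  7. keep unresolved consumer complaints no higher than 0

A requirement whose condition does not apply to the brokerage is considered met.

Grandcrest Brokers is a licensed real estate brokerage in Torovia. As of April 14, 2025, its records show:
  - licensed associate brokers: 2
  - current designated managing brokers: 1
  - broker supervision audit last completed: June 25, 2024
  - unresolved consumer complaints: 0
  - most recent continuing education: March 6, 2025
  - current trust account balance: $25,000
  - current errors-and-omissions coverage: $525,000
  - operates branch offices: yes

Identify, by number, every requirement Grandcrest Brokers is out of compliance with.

1. condition 'operates branch offices' holds; continuing education 39 days ago vs limit 30 → not met
2. errors-and-omissions coverage $525,000 < $550,000 → not met
3. designated managing brokers 1 < 2 → not met
4. broker supervision audit 293 days ago vs limit 540 → met
5. licensed associate brokers 2 < 5 → not met
6. trust account balance $25,000 < $70,000 → not met
7. unresolved consumer complaints 0 ≤ 0 → met
Not met: 1, 2, 3, 5, 6

1, 2, 3, 5, 6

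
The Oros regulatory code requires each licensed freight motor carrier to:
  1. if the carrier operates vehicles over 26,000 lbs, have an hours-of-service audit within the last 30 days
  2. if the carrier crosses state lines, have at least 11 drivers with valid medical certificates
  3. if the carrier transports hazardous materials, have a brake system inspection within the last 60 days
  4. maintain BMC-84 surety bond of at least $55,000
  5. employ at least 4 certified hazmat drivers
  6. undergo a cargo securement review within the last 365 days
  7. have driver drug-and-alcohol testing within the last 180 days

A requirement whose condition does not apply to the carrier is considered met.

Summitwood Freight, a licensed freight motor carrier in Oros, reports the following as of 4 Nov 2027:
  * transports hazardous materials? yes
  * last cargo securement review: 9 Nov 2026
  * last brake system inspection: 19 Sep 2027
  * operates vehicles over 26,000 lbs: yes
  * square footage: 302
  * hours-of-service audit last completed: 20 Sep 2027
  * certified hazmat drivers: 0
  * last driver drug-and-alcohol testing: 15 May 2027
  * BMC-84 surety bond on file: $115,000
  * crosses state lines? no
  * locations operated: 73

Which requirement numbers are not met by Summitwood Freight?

1, 5

1. condition 'operates vehicles over 26,000 lbs' holds; hours-of-service audit 45 days ago vs limit 30 → not met
2. condition 'crosses state lines' does not hold → requirement n/a → met
3. condition 'transports hazardous materials' holds; brake system inspection 46 days ago vs limit 60 → met
4. BMC-84 surety bond $115,000 ≥ $55,000 → met
5. certified hazmat drivers 0 < 4 → not met
6. cargo securement review 360 days ago vs limit 365 → met
7. driver drug-and-alcohol testing 173 days ago vs limit 180 → met
Not met: 1, 5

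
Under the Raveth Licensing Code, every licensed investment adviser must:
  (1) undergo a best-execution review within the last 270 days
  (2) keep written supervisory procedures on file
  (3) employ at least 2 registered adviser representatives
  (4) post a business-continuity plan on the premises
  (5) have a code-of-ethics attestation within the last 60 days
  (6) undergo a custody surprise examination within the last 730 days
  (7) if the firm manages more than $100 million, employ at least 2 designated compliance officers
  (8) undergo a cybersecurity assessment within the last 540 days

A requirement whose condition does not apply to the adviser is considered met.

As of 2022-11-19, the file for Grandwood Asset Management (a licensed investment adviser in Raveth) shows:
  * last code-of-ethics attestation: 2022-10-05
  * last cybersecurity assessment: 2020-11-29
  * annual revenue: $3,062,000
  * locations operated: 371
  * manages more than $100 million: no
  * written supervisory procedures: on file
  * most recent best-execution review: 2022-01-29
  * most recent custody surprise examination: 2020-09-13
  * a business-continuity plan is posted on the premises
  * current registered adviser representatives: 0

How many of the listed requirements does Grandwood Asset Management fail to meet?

4

1. best-execution review 294 days ago vs limit 270 → not met
2. written supervisory procedures present → met
3. registered adviser representatives 0 < 2 → not met
4. business-continuity plan present → met
5. code-of-ethics attestation 45 days ago vs limit 60 → met
6. custody surprise examination 797 days ago vs limit 730 → not met
7. condition 'manages more than $100 million' does not hold → requirement n/a → met
8. cybersecurity assessment 720 days ago vs limit 540 → not met
Not met: 4 of 8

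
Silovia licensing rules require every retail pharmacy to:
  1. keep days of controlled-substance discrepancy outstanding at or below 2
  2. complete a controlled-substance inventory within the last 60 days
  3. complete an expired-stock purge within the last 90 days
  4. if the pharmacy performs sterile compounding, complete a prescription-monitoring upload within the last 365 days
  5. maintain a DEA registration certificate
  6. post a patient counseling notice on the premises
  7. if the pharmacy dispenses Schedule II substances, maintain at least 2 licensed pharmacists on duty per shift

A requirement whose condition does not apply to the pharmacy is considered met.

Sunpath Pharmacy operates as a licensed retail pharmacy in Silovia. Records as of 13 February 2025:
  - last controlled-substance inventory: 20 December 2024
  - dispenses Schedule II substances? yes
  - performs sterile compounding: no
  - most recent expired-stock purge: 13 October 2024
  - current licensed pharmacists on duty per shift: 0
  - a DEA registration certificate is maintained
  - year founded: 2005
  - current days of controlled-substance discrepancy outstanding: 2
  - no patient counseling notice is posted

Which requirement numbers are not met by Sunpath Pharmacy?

3, 6, 7

1. days of controlled-substance discrepancy outstanding 2 ≤ 2 → met
2. controlled-substance inventory 55 days ago vs limit 60 → met
3. expired-stock purge 123 days ago vs limit 90 → not met
4. condition 'performs sterile compounding' does not hold → requirement n/a → met
5. DEA registration certificate present → met
6. patient counseling notice absent → not met
7. condition 'dispenses Schedule II substances' holds; licensed pharmacists on duty per shift 0 < 2 → not met
Not met: 3, 6, 7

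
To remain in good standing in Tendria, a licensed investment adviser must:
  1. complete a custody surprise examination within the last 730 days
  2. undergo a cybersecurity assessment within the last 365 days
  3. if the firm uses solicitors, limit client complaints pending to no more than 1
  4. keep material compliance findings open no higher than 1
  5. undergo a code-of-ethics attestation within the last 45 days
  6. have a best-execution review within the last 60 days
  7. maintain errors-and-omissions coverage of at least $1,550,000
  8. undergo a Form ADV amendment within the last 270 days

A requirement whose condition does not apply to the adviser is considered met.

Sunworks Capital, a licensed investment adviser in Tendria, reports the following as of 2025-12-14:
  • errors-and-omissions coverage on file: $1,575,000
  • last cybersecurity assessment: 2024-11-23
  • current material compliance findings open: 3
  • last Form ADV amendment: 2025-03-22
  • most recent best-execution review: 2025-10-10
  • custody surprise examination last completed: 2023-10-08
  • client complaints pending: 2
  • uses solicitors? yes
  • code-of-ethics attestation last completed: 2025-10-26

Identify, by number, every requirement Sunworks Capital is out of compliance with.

1, 2, 3, 4, 5, 6

1. custody surprise examination 798 days ago vs limit 730 → not met
2. cybersecurity assessment 386 days ago vs limit 365 → not met
3. condition 'uses solicitors' holds; client complaints pending 2 > 1 → not met
4. material compliance findings open 3 > 1 → not met
5. code-of-ethics attestation 49 days ago vs limit 45 → not met
6. best-execution review 65 days ago vs limit 60 → not met
7. errors-and-omissions coverage $1,575,000 ≥ $1,550,000 → met
8. Form ADV amendment 267 days ago vs limit 270 → met
Not met: 1, 2, 3, 4, 5, 6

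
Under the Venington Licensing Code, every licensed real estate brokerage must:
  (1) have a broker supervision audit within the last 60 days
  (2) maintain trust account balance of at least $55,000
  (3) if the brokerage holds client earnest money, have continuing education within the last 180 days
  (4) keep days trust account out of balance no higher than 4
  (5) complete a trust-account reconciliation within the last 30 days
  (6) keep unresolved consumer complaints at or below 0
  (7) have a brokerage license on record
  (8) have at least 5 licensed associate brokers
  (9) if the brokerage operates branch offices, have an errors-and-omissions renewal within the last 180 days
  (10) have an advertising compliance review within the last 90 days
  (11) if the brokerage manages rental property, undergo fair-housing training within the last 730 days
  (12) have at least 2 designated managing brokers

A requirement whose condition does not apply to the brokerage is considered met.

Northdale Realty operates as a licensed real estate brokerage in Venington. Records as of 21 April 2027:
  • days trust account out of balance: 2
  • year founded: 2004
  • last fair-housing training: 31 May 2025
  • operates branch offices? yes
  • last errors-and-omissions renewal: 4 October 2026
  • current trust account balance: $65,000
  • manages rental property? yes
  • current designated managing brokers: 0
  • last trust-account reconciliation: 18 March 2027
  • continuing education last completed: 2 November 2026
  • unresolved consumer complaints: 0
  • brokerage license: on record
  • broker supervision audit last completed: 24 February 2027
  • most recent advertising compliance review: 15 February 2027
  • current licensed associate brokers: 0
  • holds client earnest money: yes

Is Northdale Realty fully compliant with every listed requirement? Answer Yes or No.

No

1. broker supervision audit 56 days ago vs limit 60 → met
2. trust account balance $65,000 ≥ $55,000 → met
3. condition 'holds client earnest money' holds; continuing education 170 days ago vs limit 180 → met
4. days trust account out of balance 2 ≤ 4 → met
5. trust-account reconciliation 34 days ago vs limit 30 → not met
6. unresolved consumer complaints 0 ≤ 0 → met
7. brokerage license present → met
8. licensed associate brokers 0 < 5 → not met
9. condition 'operates branch offices' holds; errors-and-omissions renewal 199 days ago vs limit 180 → not met
10. advertising compliance review 65 days ago vs limit 90 → met
11. condition 'manages rental property' holds; fair-housing training 690 days ago vs limit 730 → met
12. designated managing brokers 0 < 2 → not met
Not met: 5, 8, 9, 12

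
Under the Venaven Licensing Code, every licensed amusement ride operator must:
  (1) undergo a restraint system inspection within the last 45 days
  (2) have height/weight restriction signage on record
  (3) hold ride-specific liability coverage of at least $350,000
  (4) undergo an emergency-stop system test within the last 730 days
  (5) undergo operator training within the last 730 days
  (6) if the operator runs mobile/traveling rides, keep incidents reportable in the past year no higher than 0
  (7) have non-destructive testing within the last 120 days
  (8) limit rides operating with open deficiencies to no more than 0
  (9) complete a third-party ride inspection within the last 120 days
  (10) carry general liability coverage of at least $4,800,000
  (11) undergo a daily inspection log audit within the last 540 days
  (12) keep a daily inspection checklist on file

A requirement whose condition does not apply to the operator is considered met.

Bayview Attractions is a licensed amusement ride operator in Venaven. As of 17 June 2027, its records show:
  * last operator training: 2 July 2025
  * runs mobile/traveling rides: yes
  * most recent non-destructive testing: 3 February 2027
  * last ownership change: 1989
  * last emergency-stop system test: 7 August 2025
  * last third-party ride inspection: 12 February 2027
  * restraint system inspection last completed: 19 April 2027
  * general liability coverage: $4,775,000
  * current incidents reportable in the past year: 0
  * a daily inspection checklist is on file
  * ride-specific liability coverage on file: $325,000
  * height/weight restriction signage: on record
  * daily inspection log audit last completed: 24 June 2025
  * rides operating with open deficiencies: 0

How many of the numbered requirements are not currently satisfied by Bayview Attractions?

1. restraint system inspection 59 days ago vs limit 45 → not met
2. height/weight restriction signage present → met
3. ride-specific liability coverage $325,000 < $350,000 → not met
4. emergency-stop system test 679 days ago vs limit 730 → met
5. operator training 715 days ago vs limit 730 → met
6. condition 'runs mobile/traveling rides' holds; incidents reportable in the past year 0 ≤ 0 → met
7. non-destructive testing 134 days ago vs limit 120 → not met
8. rides operating with open deficiencies 0 ≤ 0 → met
9. third-party ride inspection 125 days ago vs limit 120 → not met
10. general liability coverage $4,775,000 < $4,800,000 → not met
11. daily inspection log audit 723 days ago vs limit 540 → not met
12. daily inspection checklist present → met
Not met: 6 of 12

6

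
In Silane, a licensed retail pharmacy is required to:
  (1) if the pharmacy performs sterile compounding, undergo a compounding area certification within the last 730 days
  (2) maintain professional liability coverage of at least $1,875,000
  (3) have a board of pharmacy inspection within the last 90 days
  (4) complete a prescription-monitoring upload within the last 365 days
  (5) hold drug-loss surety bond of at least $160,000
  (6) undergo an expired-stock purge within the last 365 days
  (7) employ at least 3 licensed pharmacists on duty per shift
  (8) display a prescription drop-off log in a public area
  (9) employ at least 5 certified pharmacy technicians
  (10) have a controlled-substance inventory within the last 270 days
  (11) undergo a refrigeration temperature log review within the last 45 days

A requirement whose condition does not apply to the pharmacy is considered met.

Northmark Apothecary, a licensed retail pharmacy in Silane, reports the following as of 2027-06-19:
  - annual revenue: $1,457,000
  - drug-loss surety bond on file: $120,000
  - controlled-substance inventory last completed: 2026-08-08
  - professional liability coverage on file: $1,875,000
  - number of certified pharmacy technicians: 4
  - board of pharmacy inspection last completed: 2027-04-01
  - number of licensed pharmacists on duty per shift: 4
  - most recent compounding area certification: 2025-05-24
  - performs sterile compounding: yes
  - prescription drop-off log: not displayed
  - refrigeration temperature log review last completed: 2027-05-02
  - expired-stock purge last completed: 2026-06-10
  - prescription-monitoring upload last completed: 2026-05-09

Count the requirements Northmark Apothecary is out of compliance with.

8

1. condition 'performs sterile compounding' holds; compounding area certification 756 days ago vs limit 730 → not met
2. professional liability coverage $1,875,000 ≥ $1,875,000 → met
3. board of pharmacy inspection 79 days ago vs limit 90 → met
4. prescription-monitoring upload 406 days ago vs limit 365 → not met
5. drug-loss surety bond $120,000 < $160,000 → not met
6. expired-stock purge 374 days ago vs limit 365 → not met
7. licensed pharmacists on duty per shift 4 ≥ 3 → met
8. prescription drop-off log absent → not met
9. certified pharmacy technicians 4 < 5 → not met
10. controlled-substance inventory 315 days ago vs limit 270 → not met
11. refrigeration temperature log review 48 days ago vs limit 45 → not met
Not met: 8 of 11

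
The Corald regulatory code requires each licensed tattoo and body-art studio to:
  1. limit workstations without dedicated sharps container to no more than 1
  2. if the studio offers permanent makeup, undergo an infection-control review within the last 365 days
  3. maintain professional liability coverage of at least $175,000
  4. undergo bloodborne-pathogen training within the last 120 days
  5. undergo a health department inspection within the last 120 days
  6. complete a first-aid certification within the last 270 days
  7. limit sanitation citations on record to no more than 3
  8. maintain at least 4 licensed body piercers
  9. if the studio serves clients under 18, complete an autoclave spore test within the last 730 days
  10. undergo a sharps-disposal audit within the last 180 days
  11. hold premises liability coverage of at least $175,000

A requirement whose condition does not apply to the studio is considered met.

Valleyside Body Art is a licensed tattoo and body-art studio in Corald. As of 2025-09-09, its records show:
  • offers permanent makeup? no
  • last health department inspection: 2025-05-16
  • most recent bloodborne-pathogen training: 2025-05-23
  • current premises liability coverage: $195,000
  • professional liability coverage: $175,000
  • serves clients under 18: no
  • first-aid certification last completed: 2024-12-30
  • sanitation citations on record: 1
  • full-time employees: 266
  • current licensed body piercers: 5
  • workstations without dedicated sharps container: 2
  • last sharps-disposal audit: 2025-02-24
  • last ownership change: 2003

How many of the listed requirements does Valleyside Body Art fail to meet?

1. workstations without dedicated sharps container 2 > 1 → not met
2. condition 'offers permanent makeup' does not hold → requirement n/a → met
3. professional liability coverage $175,000 ≥ $175,000 → met
4. bloodborne-pathogen training 109 days ago vs limit 120 → met
5. health department inspection 116 days ago vs limit 120 → met
6. first-aid certification 253 days ago vs limit 270 → met
7. sanitation citations on record 1 ≤ 3 → met
8. licensed body piercers 5 ≥ 4 → met
9. condition 'serves clients under 18' does not hold → requirement n/a → met
10. sharps-disposal audit 197 days ago vs limit 180 → not met
11. premises liability coverage $195,000 ≥ $175,000 → met
Not met: 2 of 11

2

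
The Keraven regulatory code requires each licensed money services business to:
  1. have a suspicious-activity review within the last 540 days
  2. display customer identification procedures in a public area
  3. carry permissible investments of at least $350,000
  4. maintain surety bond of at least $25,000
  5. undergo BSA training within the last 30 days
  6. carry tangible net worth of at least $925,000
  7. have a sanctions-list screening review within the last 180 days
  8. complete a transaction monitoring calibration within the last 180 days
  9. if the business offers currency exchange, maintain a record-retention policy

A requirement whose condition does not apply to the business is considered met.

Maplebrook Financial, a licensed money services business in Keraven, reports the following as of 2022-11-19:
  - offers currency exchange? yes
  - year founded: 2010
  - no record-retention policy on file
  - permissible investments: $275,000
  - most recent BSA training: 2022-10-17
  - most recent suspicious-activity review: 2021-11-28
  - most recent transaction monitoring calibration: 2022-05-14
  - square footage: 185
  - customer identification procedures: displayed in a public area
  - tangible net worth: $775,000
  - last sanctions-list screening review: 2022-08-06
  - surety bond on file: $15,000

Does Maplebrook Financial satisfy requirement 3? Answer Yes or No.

3. permissible investments $275,000 < $350,000 → not met

No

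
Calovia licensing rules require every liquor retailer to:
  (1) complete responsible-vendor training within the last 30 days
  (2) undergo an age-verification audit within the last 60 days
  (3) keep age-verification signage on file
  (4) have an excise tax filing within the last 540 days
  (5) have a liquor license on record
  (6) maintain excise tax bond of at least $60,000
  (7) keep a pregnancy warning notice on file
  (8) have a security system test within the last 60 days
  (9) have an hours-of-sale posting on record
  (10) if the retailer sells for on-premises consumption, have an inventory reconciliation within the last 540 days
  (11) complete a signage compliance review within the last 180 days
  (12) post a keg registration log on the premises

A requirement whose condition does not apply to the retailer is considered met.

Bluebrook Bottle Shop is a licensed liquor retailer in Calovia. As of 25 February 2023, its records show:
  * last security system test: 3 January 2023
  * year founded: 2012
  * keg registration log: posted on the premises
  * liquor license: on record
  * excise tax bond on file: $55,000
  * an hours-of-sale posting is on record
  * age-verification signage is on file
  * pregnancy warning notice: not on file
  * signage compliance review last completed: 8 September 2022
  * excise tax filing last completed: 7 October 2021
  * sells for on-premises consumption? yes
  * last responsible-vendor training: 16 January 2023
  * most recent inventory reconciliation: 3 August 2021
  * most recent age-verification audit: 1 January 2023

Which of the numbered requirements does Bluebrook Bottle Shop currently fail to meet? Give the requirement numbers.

1. responsible-vendor training 40 days ago vs limit 30 → not met
2. age-verification audit 55 days ago vs limit 60 → met
3. age-verification signage present → met
4. excise tax filing 506 days ago vs limit 540 → met
5. liquor license present → met
6. excise tax bond $55,000 < $60,000 → not met
7. pregnancy warning notice absent → not met
8. security system test 53 days ago vs limit 60 → met
9. hours-of-sale posting present → met
10. condition 'sells for on-premises consumption' holds; inventory reconciliation 571 days ago vs limit 540 → not met
11. signage compliance review 170 days ago vs limit 180 → met
12. keg registration log present → met
Not met: 1, 6, 7, 10

1, 6, 7, 10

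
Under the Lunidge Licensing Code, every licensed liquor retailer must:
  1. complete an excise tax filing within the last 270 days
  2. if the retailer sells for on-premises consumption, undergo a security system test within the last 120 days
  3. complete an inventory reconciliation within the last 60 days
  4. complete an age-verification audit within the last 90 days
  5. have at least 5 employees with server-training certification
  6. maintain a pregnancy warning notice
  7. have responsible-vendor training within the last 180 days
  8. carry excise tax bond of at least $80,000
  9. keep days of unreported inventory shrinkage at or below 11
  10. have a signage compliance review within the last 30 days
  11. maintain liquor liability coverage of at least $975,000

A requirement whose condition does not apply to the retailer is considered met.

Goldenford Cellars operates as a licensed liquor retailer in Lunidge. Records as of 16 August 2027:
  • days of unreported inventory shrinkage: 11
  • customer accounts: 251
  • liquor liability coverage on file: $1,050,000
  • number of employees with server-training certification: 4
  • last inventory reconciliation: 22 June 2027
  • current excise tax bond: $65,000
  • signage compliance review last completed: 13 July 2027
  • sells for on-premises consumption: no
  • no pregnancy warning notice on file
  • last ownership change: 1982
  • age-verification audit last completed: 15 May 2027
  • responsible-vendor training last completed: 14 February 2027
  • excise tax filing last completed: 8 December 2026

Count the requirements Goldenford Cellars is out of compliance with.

6

1. excise tax filing 251 days ago vs limit 270 → met
2. condition 'sells for on-premises consumption' does not hold → requirement n/a → met
3. inventory reconciliation 55 days ago vs limit 60 → met
4. age-verification audit 93 days ago vs limit 90 → not met
5. employees with server-training certification 4 < 5 → not met
6. pregnancy warning notice absent → not met
7. responsible-vendor training 183 days ago vs limit 180 → not met
8. excise tax bond $65,000 < $80,000 → not met
9. days of unreported inventory shrinkage 11 ≤ 11 → met
10. signage compliance review 34 days ago vs limit 30 → not met
11. liquor liability coverage $1,050,000 ≥ $975,000 → met
Not met: 6 of 11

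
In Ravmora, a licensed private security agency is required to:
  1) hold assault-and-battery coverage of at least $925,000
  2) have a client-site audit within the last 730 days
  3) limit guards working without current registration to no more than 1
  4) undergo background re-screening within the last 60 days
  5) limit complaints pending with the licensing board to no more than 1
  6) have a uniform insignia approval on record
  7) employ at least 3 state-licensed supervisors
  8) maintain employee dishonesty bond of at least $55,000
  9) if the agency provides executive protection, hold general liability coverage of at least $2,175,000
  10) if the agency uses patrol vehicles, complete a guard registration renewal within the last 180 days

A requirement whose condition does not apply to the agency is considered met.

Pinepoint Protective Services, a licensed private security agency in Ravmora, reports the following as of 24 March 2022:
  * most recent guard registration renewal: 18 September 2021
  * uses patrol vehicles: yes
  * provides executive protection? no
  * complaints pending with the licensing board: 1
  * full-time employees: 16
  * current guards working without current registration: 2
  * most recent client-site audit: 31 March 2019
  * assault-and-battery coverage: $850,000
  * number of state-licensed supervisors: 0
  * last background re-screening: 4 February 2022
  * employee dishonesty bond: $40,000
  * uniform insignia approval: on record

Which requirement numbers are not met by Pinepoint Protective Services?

1. assault-and-battery coverage $850,000 < $925,000 → not met
2. client-site audit 1089 days ago vs limit 730 → not met
3. guards working without current registration 2 > 1 → not met
4. background re-screening 48 days ago vs limit 60 → met
5. complaints pending with the licensing board 1 ≤ 1 → met
6. uniform insignia approval present → met
7. state-licensed supervisors 0 < 3 → not met
8. employee dishonesty bond $40,000 < $55,000 → not met
9. condition 'provides executive protection' does not hold → requirement n/a → met
10. condition 'uses patrol vehicles' holds; guard registration renewal 187 days ago vs limit 180 → not met
Not met: 1, 2, 3, 7, 8, 10

1, 2, 3, 7, 8, 10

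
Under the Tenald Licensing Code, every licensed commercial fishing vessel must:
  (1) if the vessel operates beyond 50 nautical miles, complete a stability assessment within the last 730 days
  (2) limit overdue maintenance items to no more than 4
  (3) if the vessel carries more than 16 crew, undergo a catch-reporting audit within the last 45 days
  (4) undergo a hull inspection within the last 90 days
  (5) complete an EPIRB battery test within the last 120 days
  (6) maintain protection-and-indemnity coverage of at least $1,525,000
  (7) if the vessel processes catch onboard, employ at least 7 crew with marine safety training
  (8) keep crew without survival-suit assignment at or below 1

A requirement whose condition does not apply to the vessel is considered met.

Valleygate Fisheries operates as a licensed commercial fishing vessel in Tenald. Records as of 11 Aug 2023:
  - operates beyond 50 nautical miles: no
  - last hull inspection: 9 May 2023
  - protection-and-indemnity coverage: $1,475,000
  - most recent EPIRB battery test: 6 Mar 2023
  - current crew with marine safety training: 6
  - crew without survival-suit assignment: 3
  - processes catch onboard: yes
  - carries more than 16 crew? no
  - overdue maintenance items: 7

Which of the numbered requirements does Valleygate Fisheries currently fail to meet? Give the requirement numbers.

2, 4, 5, 6, 7, 8

1. condition 'operates beyond 50 nautical miles' does not hold → requirement n/a → met
2. overdue maintenance items 7 > 4 → not met
3. condition 'carries more than 16 crew' does not hold → requirement n/a → met
4. hull inspection 94 days ago vs limit 90 → not met
5. EPIRB battery test 158 days ago vs limit 120 → not met
6. protection-and-indemnity coverage $1,475,000 < $1,525,000 → not met
7. condition 'processes catch onboard' holds; crew with marine safety training 6 < 7 → not met
8. crew without survival-suit assignment 3 > 1 → not met
Not met: 2, 4, 5, 6, 7, 8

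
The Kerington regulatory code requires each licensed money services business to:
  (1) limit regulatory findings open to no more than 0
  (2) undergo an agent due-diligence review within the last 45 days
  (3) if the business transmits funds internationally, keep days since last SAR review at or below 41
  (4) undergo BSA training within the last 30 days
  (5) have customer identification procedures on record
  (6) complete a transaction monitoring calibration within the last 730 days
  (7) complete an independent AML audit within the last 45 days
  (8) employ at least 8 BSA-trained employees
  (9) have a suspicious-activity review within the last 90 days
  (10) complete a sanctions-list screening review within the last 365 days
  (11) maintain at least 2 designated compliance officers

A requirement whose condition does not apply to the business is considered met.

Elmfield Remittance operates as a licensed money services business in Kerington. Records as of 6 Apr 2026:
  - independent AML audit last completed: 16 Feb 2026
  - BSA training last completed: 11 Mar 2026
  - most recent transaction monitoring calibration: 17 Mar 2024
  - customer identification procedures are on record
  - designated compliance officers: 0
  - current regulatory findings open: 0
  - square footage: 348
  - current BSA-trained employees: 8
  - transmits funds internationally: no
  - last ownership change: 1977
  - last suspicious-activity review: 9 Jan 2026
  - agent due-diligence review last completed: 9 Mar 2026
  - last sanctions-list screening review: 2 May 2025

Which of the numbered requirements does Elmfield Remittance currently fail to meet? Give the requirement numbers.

1. regulatory findings open 0 ≤ 0 → met
2. agent due-diligence review 28 days ago vs limit 45 → met
3. condition 'transmits funds internationally' does not hold → requirement n/a → met
4. BSA training 26 days ago vs limit 30 → met
5. customer identification procedures present → met
6. transaction monitoring calibration 750 days ago vs limit 730 → not met
7. independent AML audit 49 days ago vs limit 45 → not met
8. BSA-trained employees 8 ≥ 8 → met
9. suspicious-activity review 87 days ago vs limit 90 → met
10. sanctions-list screening review 339 days ago vs limit 365 → met
11. designated compliance officers 0 < 2 → not met
Not met: 6, 7, 11

6, 7, 11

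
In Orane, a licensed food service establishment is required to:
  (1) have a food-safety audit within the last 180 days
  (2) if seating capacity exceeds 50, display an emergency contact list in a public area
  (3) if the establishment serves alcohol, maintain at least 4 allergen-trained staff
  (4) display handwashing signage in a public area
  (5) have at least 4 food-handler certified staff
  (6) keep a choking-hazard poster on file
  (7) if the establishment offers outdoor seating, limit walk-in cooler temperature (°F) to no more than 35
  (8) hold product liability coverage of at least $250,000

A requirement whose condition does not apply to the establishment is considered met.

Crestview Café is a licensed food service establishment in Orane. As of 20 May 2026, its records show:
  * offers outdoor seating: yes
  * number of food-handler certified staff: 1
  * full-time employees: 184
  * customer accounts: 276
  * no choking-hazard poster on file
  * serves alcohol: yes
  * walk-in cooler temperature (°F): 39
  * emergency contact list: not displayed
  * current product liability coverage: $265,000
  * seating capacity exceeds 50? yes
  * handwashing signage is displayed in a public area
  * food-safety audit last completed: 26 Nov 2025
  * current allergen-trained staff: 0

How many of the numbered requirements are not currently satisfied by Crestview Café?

1. food-safety audit 175 days ago vs limit 180 → met
2. condition 'seating capacity exceeds 50' holds; emergency contact list absent → not met
3. condition 'serves alcohol' holds; allergen-trained staff 0 < 4 → not met
4. handwashing signage present → met
5. food-handler certified staff 1 < 4 → not met
6. choking-hazard poster absent → not met
7. condition 'offers outdoor seating' holds; walk-in cooler temperature (°F) 39 > 35 → not met
8. product liability coverage $265,000 ≥ $250,000 → met
Not met: 5 of 8

5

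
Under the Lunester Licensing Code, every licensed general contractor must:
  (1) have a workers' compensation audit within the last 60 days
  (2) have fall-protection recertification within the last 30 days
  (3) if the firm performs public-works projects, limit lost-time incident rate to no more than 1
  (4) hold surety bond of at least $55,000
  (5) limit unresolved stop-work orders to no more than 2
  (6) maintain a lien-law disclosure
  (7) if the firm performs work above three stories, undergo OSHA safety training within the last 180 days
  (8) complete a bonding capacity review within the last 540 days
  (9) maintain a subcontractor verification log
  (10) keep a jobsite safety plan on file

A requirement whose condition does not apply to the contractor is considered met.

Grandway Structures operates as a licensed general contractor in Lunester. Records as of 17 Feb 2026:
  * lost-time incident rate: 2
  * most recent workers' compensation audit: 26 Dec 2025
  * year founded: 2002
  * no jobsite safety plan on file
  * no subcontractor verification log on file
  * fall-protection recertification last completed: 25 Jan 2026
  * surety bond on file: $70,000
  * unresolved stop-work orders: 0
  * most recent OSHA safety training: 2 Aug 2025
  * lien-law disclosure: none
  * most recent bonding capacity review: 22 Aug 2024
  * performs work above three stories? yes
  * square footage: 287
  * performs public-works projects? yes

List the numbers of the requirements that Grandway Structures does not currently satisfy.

1. workers' compensation audit 53 days ago vs limit 60 → met
2. fall-protection recertification 23 days ago vs limit 30 → met
3. condition 'performs public-works projects' holds; lost-time incident rate 2 > 1 → not met
4. surety bond $70,000 ≥ $55,000 → met
5. unresolved stop-work orders 0 ≤ 2 → met
6. lien-law disclosure absent → not met
7. condition 'performs work above three stories' holds; OSHA safety training 199 days ago vs limit 180 → not met
8. bonding capacity review 544 days ago vs limit 540 → not met
9. subcontractor verification log absent → not met
10. jobsite safety plan absent → not met
Not met: 3, 6, 7, 8, 9, 10

3, 6, 7, 8, 9, 10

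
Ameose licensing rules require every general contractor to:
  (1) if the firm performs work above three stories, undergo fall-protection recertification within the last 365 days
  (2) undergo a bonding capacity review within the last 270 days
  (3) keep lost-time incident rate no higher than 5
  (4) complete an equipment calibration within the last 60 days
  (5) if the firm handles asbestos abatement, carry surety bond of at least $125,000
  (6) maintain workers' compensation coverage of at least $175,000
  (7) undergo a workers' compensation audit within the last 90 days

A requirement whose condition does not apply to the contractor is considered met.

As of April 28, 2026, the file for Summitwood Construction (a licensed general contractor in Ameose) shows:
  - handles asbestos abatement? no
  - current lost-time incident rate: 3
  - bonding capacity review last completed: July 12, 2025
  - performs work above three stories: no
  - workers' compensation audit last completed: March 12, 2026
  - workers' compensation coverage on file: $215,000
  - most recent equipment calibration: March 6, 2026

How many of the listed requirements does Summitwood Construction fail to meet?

1

1. condition 'performs work above three stories' does not hold → requirement n/a → met
2. bonding capacity review 290 days ago vs limit 270 → not met
3. lost-time incident rate 3 ≤ 5 → met
4. equipment calibration 53 days ago vs limit 60 → met
5. condition 'handles asbestos abatement' does not hold → requirement n/a → met
6. workers' compensation coverage $215,000 ≥ $175,000 → met
7. workers' compensation audit 47 days ago vs limit 90 → met
Not met: 1 of 7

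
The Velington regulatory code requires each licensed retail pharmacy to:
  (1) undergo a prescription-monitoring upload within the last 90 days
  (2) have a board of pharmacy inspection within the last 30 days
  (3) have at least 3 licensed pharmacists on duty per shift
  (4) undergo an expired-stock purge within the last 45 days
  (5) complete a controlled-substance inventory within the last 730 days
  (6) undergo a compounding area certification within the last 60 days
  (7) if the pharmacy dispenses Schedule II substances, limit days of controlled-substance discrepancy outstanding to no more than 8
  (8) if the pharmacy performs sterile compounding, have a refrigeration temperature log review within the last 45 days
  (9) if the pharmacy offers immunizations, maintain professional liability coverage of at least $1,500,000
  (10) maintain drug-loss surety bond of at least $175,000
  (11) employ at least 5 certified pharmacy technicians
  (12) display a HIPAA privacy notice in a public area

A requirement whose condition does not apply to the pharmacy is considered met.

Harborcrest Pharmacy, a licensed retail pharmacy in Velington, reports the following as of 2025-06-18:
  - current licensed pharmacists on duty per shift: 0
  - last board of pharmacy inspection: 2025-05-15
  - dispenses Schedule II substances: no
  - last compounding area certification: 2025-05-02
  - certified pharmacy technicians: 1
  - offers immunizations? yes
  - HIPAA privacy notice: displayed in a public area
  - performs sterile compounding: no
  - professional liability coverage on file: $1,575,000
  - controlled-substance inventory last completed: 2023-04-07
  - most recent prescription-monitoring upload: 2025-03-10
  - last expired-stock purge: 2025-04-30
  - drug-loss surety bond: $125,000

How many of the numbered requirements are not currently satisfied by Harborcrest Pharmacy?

7

1. prescription-monitoring upload 100 days ago vs limit 90 → not met
2. board of pharmacy inspection 34 days ago vs limit 30 → not met
3. licensed pharmacists on duty per shift 0 < 3 → not met
4. expired-stock purge 49 days ago vs limit 45 → not met
5. controlled-substance inventory 803 days ago vs limit 730 → not met
6. compounding area certification 47 days ago vs limit 60 → met
7. condition 'dispenses Schedule II substances' does not hold → requirement n/a → met
8. condition 'performs sterile compounding' does not hold → requirement n/a → met
9. condition 'offers immunizations' holds; professional liability coverage $1,575,000 ≥ $1,500,000 → met
10. drug-loss surety bond $125,000 < $175,000 → not met
11. certified pharmacy technicians 1 < 5 → not met
12. HIPAA privacy notice present → met
Not met: 7 of 12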